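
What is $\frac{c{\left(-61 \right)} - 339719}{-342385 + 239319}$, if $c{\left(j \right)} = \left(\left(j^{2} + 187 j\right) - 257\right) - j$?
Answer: $\frac{347601}{103066} \approx 3.3726$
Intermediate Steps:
$c{\left(j \right)} = -257 + j^{2} + 186 j$ ($c{\left(j \right)} = \left(-257 + j^{2} + 187 j\right) - j = -257 + j^{2} + 186 j$)
$\frac{c{\left(-61 \right)} - 339719}{-342385 + 239319} = \frac{\left(-257 + \left(-61\right)^{2} + 186 \left(-61\right)\right) - 339719}{-342385 + 239319} = \frac{\left(-257 + 3721 - 11346\right) - 339719}{-103066} = \left(-7882 - 339719\right) \left(- \frac{1}{103066}\right) = \left(-347601\right) \left(- \frac{1}{103066}\right) = \frac{347601}{103066}$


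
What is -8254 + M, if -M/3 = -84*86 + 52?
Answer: 13262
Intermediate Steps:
M = 21516 (M = -3*(-84*86 + 52) = -3*(-7224 + 52) = -3*(-7172) = 21516)
-8254 + M = -8254 + 21516 = 13262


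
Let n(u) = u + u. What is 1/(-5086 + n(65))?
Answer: -1/4956 ≈ -0.00020178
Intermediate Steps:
n(u) = 2*u
1/(-5086 + n(65)) = 1/(-5086 + 2*65) = 1/(-5086 + 130) = 1/(-4956) = -1/4956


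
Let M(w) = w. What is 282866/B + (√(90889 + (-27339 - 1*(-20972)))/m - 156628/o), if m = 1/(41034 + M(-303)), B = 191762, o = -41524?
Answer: 5222628290/995340661 + 40731*√84522 ≈ 1.1842e+7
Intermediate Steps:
m = 1/40731 (m = 1/(41034 - 303) = 1/40731 ≈ 2.4551e-5)
282866/B + (√(90889 + (-27339 - 1*(-20972)))/m - 156628/o) = 282866/191762 + (√(90889 + (-27339 - 1*(-20972)))/(1/40731) - 156628/(-41524)) = 282866*(1/191762) + (√(90889 + (-27339 + 20972))*40731 - 156628*(-1/41524)) = 141433/95881 + (√(90889 - 6367)*40731 + 39157/10381) = 141433/95881 + (√84522*40731 + 39157/10381) = 141433/95881 + (40731*√84522 + 39157/10381) = 141433/95881 + (39157/10381 + 40731*√84522) = 5222628290/995340661 + 40731*√84522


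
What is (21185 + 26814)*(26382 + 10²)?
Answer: 1271109518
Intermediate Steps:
(21185 + 26814)*(26382 + 10²) = 47999*(26382 + 100) = 47999*26482 = 1271109518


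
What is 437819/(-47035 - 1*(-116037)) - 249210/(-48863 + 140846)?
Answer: 7691972219/2115670322 ≈ 3.6357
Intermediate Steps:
437819/(-47035 - 1*(-116037)) - 249210/(-48863 + 140846) = 437819/(-47035 + 116037) - 249210/91983 = 437819/69002 - 249210*1/91983 = 437819*(1/69002) - 83070/30661 = 437819/69002 - 83070/30661 = 7691972219/2115670322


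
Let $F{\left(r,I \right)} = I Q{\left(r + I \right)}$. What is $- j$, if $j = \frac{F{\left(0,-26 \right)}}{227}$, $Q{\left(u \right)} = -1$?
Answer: $- \frac{26}{227} \approx -0.11454$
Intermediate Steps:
$F{\left(r,I \right)} = - I$ ($F{\left(r,I \right)} = I \left(-1\right) = - I$)
$j = \frac{26}{227}$ ($j = \frac{\left(-1\right) \left(-26\right)}{227} = 26 \cdot \frac{1}{227} = \frac{26}{227} \approx 0.11454$)
$- j = \left(-1\right) \frac{26}{227} = - \frac{26}{227}$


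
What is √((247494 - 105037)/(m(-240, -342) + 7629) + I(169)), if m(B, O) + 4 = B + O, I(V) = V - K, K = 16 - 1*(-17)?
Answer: √7749448115/7043 ≈ 12.499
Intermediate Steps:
K = 33 (K = 16 + 17 = 33)
I(V) = -33 + V (I(V) = V - 1*33 = V - 33 = -33 + V)
m(B, O) = -4 + B + O (m(B, O) = -4 + (B + O) = -4 + B + O)
√((247494 - 105037)/(m(-240, -342) + 7629) + I(169)) = √((247494 - 105037)/((-4 - 240 - 342) + 7629) + (-33 + 169)) = √(142457/(-586 + 7629) + 136) = √(142457/7043 + 136) = √(1100305/7043) = √7749448115/7043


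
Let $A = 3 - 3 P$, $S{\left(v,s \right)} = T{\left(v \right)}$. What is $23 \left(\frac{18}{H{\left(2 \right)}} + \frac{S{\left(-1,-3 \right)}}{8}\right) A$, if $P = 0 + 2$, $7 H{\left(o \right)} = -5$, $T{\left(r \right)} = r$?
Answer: $\frac{69897}{40} \approx 1747.4$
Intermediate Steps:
$S{\left(v,s \right)} = v$
$H{\left(o \right)} = - \frac{5}{7}$ ($H{\left(o \right)} = \frac{1}{7} \left(-5\right) = - \frac{5}{7}$)
$P = 2$
$A = -3$ ($A = 3 - 6 = -3$)
$23 \left(\frac{18}{H{\left(2 \right)}} + \frac{S{\left(-1,-3 \right)}}{8}\right) A = 23 \left(\frac{18}{- \frac{5}{7}} - \frac{1}{8}\right) \left(-3\right) = 23 \left(18 \left(- \frac{7}{5}\right) - \frac{1}{8}\right) \left(-3\right) = 23 \left(- \frac{126}{5} - \frac{1}{8}\right) \left(-3\right) = 23 \left(- \frac{1013}{40}\right) \left(-3\right) = \left(- \frac{23299}{40}\right) \left(-3\right) = \frac{69897}{40}$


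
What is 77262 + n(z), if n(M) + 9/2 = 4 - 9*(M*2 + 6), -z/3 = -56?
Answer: 148367/2 ≈ 74184.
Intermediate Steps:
z = 168 (z = -3*(-56) = 168)
n(M) = -109/2 - 18*M (n(M) = -9/2 + (4 - 9*(M*2 + 6)) = -9/2 + (4 - 9*(2*M + 6)) = -9/2 + (4 - 9*(6 + 2*M)) = -9/2 + (4 + (-54 - 18*M)) = -9/2 + (-50 - 18*M) = -109/2 - 18*M)
77262 + n(z) = 77262 + (-109/2 - 18*168) = 77262 + (-109/2 - 3024) = 77262 - 6157/2 = 148367/2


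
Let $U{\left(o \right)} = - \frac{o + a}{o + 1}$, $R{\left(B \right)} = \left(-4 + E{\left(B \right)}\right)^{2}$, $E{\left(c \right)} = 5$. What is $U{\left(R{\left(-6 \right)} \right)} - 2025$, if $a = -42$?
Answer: $- \frac{4009}{2} \approx -2004.5$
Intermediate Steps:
$R{\left(B \right)} = 1$ ($R{\left(B \right)} = \left(-4 + 5\right)^{2} = 1^{2} = 1$)
$U{\left(o \right)} = - \frac{-42 + o}{1 + o}$ ($U{\left(o \right)} = - \frac{o - 42}{o + 1} = - \frac{-42 + o}{1 + o}$)
$U{\left(R{\left(-6 \right)} \right)} - 2025 = \frac{42 - 1}{1 + 1} - 2025 = \frac{42 - 1}{2} - 2025 = \frac{1}{2} \cdot 41 - 2025 = \frac{41}{2} - 2025 = - \frac{4009}{2}$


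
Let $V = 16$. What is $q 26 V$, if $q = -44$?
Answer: $-18304$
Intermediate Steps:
$q 26 V = \left(-44\right) 26 \cdot 16 = \left(-1144\right) 16 = -18304$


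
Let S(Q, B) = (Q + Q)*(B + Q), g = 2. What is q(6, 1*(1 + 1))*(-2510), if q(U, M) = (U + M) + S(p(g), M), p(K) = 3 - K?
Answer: -35140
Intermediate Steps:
S(Q, B) = 2*Q*(B + Q) (S(Q, B) = (2*Q)*(B + Q) = 2*Q*(B + Q))
q(U, M) = 2 + U + 3*M (q(U, M) = (U + M) + 2*(3 - 1*2)*(M + (3 - 1*2)) = (M + U) + 2*(3 - 2)*(M + (3 - 2)) = (M + U) + 2*1*(M + 1) = (M + U) + 2*1*(1 + M) = (M + U) + (2 + 2*M) = 2 + U + 3*M)
q(6, 1*(1 + 1))*(-2510) = (2 + 6 + 3*(1*(1 + 1)))*(-2510) = (2 + 6 + 3*(1*2))*(-2510) = (2 + 6 + 3*2)*(-2510) = (2 + 6 + 6)*(-2510) = 14*(-2510) = -35140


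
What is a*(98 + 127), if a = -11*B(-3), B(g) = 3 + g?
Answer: 0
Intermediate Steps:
a = 0 (a = -11*(3 - 3) = -11*0 = 0)
a*(98 + 127) = 0*(98 + 127) = 0*225 = 0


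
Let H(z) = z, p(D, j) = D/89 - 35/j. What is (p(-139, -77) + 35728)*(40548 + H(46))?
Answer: 1419841237032/979 ≈ 1.4503e+9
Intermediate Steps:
p(D, j) = -35/j + D/89 (p(D, j) = D*(1/89) - 35/j = D/89 - 35/j = -35/j + D/89)
(p(-139, -77) + 35728)*(40548 + H(46)) = ((-35/(-77) + (1/89)*(-139)) + 35728)*(40548 + 46) = ((-35*(-1/77) - 139/89) + 35728)*40594 = ((5/11 - 139/89) + 35728)*40594 = (-1084/979 + 35728)*40594 = (34976628/979)*40594 = 1419841237032/979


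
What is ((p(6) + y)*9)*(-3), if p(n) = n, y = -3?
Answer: -81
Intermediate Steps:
((p(6) + y)*9)*(-3) = ((6 - 3)*9)*(-3) = (3*9)*(-3) = 27*(-3) = -81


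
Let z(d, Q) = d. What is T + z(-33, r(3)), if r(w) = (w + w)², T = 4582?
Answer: 4549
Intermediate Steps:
r(w) = 4*w² (r(w) = (2*w)² = 4*w²)
T + z(-33, r(3)) = 4582 - 33 = 4549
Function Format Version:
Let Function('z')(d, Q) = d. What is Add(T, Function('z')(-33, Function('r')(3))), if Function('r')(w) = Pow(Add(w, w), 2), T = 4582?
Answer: 4549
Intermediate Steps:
Function('r')(w) = Mul(4, Pow(w, 2)) (Function('r')(w) = Pow(Mul(2, w), 2) = Mul(4, Pow(w, 2)))
Add(T, Function('z')(-33, Function('r')(3))) = Add(4582, -33) = 4549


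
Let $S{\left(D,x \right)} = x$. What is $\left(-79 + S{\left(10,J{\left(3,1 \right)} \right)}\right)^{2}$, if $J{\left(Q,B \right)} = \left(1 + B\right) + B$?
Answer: $5776$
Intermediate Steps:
$J{\left(Q,B \right)} = 1 + 2 B$
$\left(-79 + S{\left(10,J{\left(3,1 \right)} \right)}\right)^{2} = \left(-79 + \left(1 + 2 \cdot 1\right)\right)^{2} = \left(-79 + \left(1 + 2\right)\right)^{2} = \left(-79 + 3\right)^{2} = \left(-76\right)^{2} = 5776$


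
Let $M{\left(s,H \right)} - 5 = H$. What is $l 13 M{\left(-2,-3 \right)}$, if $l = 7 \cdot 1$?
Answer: $182$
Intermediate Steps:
$M{\left(s,H \right)} = 5 + H$
$l = 7$
$l 13 M{\left(-2,-3 \right)} = 7 \cdot 13 \left(5 - 3\right) = 91 \cdot 2 = 182$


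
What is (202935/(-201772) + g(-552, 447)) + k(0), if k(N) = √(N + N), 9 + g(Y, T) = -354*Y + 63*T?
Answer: 45107945385/201772 ≈ 2.2356e+5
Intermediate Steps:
g(Y, T) = -9 - 354*Y + 63*T (g(Y, T) = -9 + (-354*Y + 63*T) = -9 - 354*Y + 63*T)
k(N) = √2*√N (k(N) = √(2*N) = √2*√N)
(202935/(-201772) + g(-552, 447)) + k(0) = (202935/(-201772) + (-9 - 354*(-552) + 63*447)) + √2*√0 = (202935*(-1/201772) + (-9 + 195408 + 28161)) + √2*0 = (-202935/201772 + 223560) + 0 = 45107945385/201772 + 0 = 45107945385/201772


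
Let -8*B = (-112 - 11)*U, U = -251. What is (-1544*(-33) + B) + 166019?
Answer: 1704895/8 ≈ 2.1311e+5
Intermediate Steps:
B = -30873/8 (B = -(-112 - 11)*(-251)/8 = -(-123)*(-251)/8 = -⅛*30873 = -30873/8 ≈ -3859.1)
(-1544*(-33) + B) + 166019 = (-1544*(-33) - 30873/8) + 166019 = (50952 - 30873/8) + 166019 = 376743/8 + 166019 = 1704895/8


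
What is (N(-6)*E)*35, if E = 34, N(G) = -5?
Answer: -5950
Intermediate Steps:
(N(-6)*E)*35 = -5*34*35 = -170*35 = -5950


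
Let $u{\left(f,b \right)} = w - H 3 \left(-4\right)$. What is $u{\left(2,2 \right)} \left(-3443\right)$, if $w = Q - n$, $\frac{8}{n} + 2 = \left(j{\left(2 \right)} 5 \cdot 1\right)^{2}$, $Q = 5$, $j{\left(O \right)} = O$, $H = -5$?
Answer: $\frac{9292657}{49} \approx 1.8965 \cdot 10^{5}$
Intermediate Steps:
$n = \frac{4}{49}$ ($n = \frac{8}{-2 + \left(2 \cdot 5 \cdot 1\right)^{2}} = \frac{8}{-2 + \left(10 \cdot 1\right)^{2}} = \frac{8}{-2 + 10^{2}} = \frac{8}{-2 + 100} = \frac{8}{98} = 8 \cdot \frac{1}{98} = \frac{4}{49} \approx 0.081633$)
$w = \frac{241}{49}$ ($w = 5 - \frac{4}{49} = \frac{241}{49} \approx 4.9184$)
$u{\left(f,b \right)} = - \frac{2699}{49}$ ($u{\left(f,b \right)} = \frac{241}{49} - \left(-5\right) 3 \left(-4\right) = \frac{241}{49} - \left(-15\right) \left(-4\right) = \frac{241}{49} - 60 = - \frac{2699}{49}$)
$u{\left(2,2 \right)} \left(-3443\right) = \left(- \frac{2699}{49}\right) \left(-3443\right) = \frac{9292657}{49}$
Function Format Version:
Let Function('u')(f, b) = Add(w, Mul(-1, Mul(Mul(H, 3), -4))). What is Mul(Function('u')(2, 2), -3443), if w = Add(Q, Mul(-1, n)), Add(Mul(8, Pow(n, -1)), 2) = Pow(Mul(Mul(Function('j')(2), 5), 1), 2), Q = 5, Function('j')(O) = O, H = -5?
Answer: Rational(9292657, 49) ≈ 1.8965e+5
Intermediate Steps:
n = Rational(4, 49) (n = Mul(8, Pow(Add(-2, Pow(Mul(Mul(2, 5), 1), 2)), -1)) = Mul(8, Pow(Add(-2, Pow(Mul(10, 1), 2)), -1)) = Mul(8, Pow(Add(-2, Pow(10, 2)), -1)) = Mul(8, Pow(Add(-2, 100), -1)) = Mul(8, Pow(98, -1)) = Mul(8, Rational(1, 98)) = Rational(4, 49) ≈ 0.081633)
w = Rational(241, 49) (w = Add(5, Mul(-1, Rational(4, 49))) = Add(5, Rational(-4, 49)) = Rational(241, 49) ≈ 4.9184)
Function('u')(f, b) = Rational(-2699, 49) (Function('u')(f, b) = Add(Rational(241, 49), Mul(-1, Mul(Mul(-5, 3), -4))) = Add(Rational(241, 49), Mul(-1, Mul(-15, -4))) = Add(Rational(241, 49), Mul(-1, 60)) = Add(Rational(241, 49), -60) = Rational(-2699, 49))
Mul(Function('u')(2, 2), -3443) = Mul(Rational(-2699, 49), -3443) = Rational(9292657, 49)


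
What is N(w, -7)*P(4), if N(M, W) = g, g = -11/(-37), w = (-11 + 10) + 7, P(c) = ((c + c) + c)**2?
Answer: 1584/37 ≈ 42.811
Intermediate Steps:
P(c) = 9*c**2 (P(c) = (2*c + c)**2 = (3*c)**2 = 9*c**2)
w = 6 (w = -1 + 7 = 6)
g = 11/37 (g = -11*(-1)/37 = -1*(-11/37) = 11/37 ≈ 0.29730)
N(M, W) = 11/37
N(w, -7)*P(4) = 11*(9*4**2)/37 = 11*(9*16)/37 = (11/37)*144 = 1584/37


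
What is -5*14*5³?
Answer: -8750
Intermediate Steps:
-5*14*5³ = -70*125 = -8750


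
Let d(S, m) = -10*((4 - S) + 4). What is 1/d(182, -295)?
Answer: 1/1740 ≈ 0.00057471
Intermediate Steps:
d(S, m) = -80 + 10*S (d(S, m) = -10*(8 - S) = -80 + 10*S)
1/d(182, -295) = 1/(-80 + 10*182) = 1/(-80 + 1820) = 1/1740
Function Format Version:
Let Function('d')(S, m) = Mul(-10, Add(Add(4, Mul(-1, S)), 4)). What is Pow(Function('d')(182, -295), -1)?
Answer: Rational(1, 1740) ≈ 0.00057471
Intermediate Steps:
Function('d')(S, m) = Add(-80, Mul(10, S)) (Function('d')(S, m) = Mul(-10, Add(8, Mul(-1, S))) = Add(-80, Mul(10, S)))
Pow(Function('d')(182, -295), -1) = Pow(Add(-80, Mul(10, 182)), -1) = Pow(Add(-80, 1820), -1) = Pow(1740, -1) = Rational(1, 1740)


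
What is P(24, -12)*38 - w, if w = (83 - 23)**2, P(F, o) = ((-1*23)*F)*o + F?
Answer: 249024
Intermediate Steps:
P(F, o) = F - 23*F*o (P(F, o) = (-23*F)*o + F = -23*F*o + F = F - 23*F*o)
w = 3600 (w = 60**2 = 3600)
P(24, -12)*38 - w = (24*(1 - 23*(-12)))*38 - 1*3600 = (24*(1 + 276))*38 - 3600 = (24*277)*38 - 3600 = 6648*38 - 3600 = 252624 - 3600 = 249024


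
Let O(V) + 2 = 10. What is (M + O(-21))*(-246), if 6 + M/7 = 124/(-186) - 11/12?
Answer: 22181/2 ≈ 11091.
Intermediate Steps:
O(V) = 8 (O(V) = -2 + 10 = 8)
M = -637/12 (M = -42 + 7*(124/(-186) - 11/12) = -42 + 7*(124*(-1/186) - 11*1/12) = -42 + 7*(-⅔ - 11/12) = -42 + 7*(-19/12) = -42 - 133/12 = -637/12 ≈ -53.083)
(M + O(-21))*(-246) = (-637/12 + 8)*(-246) = -541/12*(-246) = 22181/2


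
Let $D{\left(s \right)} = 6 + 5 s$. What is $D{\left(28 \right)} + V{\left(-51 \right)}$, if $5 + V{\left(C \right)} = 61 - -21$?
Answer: $223$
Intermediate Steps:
$V{\left(C \right)} = 77$ ($V{\left(C \right)} = -5 + \left(61 - -21\right) = -5 + \left(61 + 21\right) = -5 + 82 = 77$)
$D{\left(28 \right)} + V{\left(-51 \right)} = \left(6 + 5 \cdot 28\right) + 77 = \left(6 + 140\right) + 77 = 146 + 77 = 223$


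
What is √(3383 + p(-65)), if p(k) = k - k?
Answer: √3383 ≈ 58.164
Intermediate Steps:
p(k) = 0
√(3383 + p(-65)) = √(3383 + 0) = √3383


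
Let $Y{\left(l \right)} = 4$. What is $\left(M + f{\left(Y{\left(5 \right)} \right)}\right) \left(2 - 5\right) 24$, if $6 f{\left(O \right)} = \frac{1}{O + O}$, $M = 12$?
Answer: $- \frac{1731}{2} \approx -865.5$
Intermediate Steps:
$f{\left(O \right)} = \frac{1}{12 O}$ ($f{\left(O \right)} = \frac{1}{6 \left(O + O\right)} = \frac{1}{6 \cdot 2 O} = \frac{\frac{1}{2} \frac{1}{O}}{6} = \frac{1}{12 O}$)
$\left(M + f{\left(Y{\left(5 \right)} \right)}\right) \left(2 - 5\right) 24 = \left(12 + \frac{1}{12 \cdot 4}\right) \left(2 - 5\right) 24 = \left(12 + \frac{1}{12} \cdot \frac{1}{4}\right) \left(2 + \left(-5 + 0\right)\right) 24 = \left(12 + \frac{1}{48}\right) \left(2 - 5\right) 24 = \frac{577}{48} \left(-3\right) 24 = \left(- \frac{577}{16}\right) 24 = - \frac{1731}{2}$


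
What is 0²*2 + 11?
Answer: 11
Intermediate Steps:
0²*2 + 11 = 0*2 + 11 = 0 + 11 = 11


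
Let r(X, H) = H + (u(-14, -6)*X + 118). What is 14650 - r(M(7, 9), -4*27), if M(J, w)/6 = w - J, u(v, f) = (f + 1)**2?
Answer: 14340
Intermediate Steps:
u(v, f) = (1 + f)**2
M(J, w) = -6*J + 6*w (M(J, w) = 6*(w - J) = -6*J + 6*w)
r(X, H) = 118 + H + 25*X (r(X, H) = H + ((1 - 6)**2*X + 118) = H + ((-5)**2*X + 118) = H + (25*X + 118) = H + (118 + 25*X) = 118 + H + 25*X)
14650 - r(M(7, 9), -4*27) = 14650 - (118 - 4*27 + 25*(-6*7 + 6*9)) = 14650 - (118 - 108 + 25*(-42 + 54)) = 14650 - (118 - 108 + 25*12) = 14650 - (118 - 108 + 300) = 14650 - 1*310 = 14650 - 310 = 14340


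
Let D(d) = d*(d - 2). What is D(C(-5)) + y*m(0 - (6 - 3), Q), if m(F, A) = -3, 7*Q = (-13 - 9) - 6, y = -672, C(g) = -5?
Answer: 2051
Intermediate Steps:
Q = -4 (Q = ((-13 - 9) - 6)/7 = (-22 - 6)/7 = (⅐)*(-28) = -4)
D(d) = d*(-2 + d)
D(C(-5)) + y*m(0 - (6 - 3), Q) = -5*(-2 - 5) - 672*(-3) = -5*(-7) + 2016 = 35 + 2016 = 2051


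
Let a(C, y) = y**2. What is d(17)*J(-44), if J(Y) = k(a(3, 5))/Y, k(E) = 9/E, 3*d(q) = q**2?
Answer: -867/1100 ≈ -0.78818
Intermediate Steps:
d(q) = q**2/3
J(Y) = 9/(25*Y) (J(Y) = (9/(5**2))/Y = (9/25)/Y = (9*(1/25))/Y = 9/(25*Y))
d(17)*J(-44) = ((1/3)*17**2)*((9/25)/(-44)) = ((1/3)*289)*((9/25)*(-1/44)) = (289/3)*(-9/1100) = -867/1100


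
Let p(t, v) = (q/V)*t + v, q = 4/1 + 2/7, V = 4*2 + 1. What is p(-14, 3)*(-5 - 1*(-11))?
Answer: -22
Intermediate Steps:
V = 9 (V = 8 + 1 = 9)
q = 30/7 (q = 4*1 + 2*(⅐) = 4 + 2/7 = 30/7 ≈ 4.2857)
p(t, v) = v + 10*t/21 (p(t, v) = ((30/7)/9)*t + v = ((30/7)*(⅑))*t + v = 10*t/21 + v = v + 10*t/21)
p(-14, 3)*(-5 - 1*(-11)) = (3 + (10/21)*(-14))*(-5 - 1*(-11)) = (3 - 20/3)*(-5 + 11) = -11/3*6 = -22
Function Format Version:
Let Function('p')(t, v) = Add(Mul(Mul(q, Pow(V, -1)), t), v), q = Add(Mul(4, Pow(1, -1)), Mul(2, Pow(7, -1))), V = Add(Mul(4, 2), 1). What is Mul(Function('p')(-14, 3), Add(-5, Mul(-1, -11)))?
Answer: -22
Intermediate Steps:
V = 9 (V = Add(8, 1) = 9)
q = Rational(30, 7) (q = Add(Mul(4, 1), Mul(2, Rational(1, 7))) = Add(4, Rational(2, 7)) = Rational(30, 7) ≈ 4.2857)
Function('p')(t, v) = Add(v, Mul(Rational(10, 21), t)) (Function('p')(t, v) = Add(Mul(Mul(Rational(30, 7), Pow(9, -1)), t), v) = Add(Mul(Mul(Rational(30, 7), Rational(1, 9)), t), v) = Add(Mul(Rational(10, 21), t), v) = Add(v, Mul(Rational(10, 21), t)))
Mul(Function('p')(-14, 3), Add(-5, Mul(-1, -11))) = Mul(Add(3, Mul(Rational(10, 21), -14)), Add(-5, Mul(-1, -11))) = Mul(Add(3, Rational(-20, 3)), Add(-5, 11)) = Mul(Rational(-11, 3), 6) = -22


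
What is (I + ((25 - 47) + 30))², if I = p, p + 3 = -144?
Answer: 19321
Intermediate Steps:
p = -147 (p = -3 - 144 = -147)
I = -147
(I + ((25 - 47) + 30))² = (-147 + ((25 - 47) + 30))² = (-147 + (-22 + 30))² = (-147 + 8)² = (-139)² = 19321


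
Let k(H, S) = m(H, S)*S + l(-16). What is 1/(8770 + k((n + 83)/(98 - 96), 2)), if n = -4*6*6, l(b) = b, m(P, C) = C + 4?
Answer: 1/8766 ≈ 0.00011408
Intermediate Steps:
m(P, C) = 4 + C
n = -144 (n = -24*6 = -144)
k(H, S) = -16 + S*(4 + S) (k(H, S) = (4 + S)*S - 16 = S*(4 + S) - 16 = -16 + S*(4 + S))
1/(8770 + k((n + 83)/(98 - 96), 2)) = 1/(8770 + (-16 + 2*(4 + 2))) = 1/(8770 + (-16 + 2*6)) = 1/(8770 + (-16 + 12)) = 1/(8770 - 4) = 1/8766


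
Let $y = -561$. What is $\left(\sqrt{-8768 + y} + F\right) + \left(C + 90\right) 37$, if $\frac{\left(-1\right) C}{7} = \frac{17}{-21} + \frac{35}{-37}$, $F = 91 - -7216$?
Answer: $\frac{33275}{3} + i \sqrt{9329} \approx 11092.0 + 96.587 i$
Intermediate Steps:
$F = 7307$ ($F = 91 + 7216 = 7307$)
$C = \frac{1364}{111}$ ($C = - 7 \left(\frac{17}{-21} + \frac{35}{-37}\right) = - 7 \left(17 \left(- \frac{1}{21}\right) + 35 \left(- \frac{1}{37}\right)\right) = - 7 \left(- \frac{17}{21} - \frac{35}{37}\right) = \left(-7\right) \left(- \frac{1364}{777}\right) = \frac{1364}{111} \approx 12.288$)
$\left(\sqrt{-8768 + y} + F\right) + \left(C + 90\right) 37 = \left(\sqrt{-8768 - 561} + 7307\right) + \left(\frac{1364}{111} + 90\right) 37 = \left(\sqrt{-9329} + 7307\right) + \frac{11354}{111} \cdot 37 = \left(i \sqrt{9329} + 7307\right) + \frac{11354}{3} = \left(7307 + i \sqrt{9329}\right) + \frac{11354}{3} = \frac{33275}{3} + i \sqrt{9329}$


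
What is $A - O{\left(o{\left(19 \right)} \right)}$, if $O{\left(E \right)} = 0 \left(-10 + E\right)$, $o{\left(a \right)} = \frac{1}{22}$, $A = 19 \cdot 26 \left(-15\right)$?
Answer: $-7410$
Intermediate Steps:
$A = -7410$ ($A = 494 \left(-15\right) = -7410$)
$o{\left(a \right)} = \frac{1}{22}$
$O{\left(E \right)} = 0$
$A - O{\left(o{\left(19 \right)} \right)} = -7410 - 0 = -7410 + 0 = -7410$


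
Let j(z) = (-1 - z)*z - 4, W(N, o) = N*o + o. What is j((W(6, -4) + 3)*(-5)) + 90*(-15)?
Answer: -17104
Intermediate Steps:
W(N, o) = o + N*o
j(z) = -4 + z*(-1 - z) (j(z) = z*(-1 - z) - 4 = -4 + z*(-1 - z))
j((W(6, -4) + 3)*(-5)) + 90*(-15) = (-4 - (-4*(1 + 6) + 3)*(-5) - ((-4*(1 + 6) + 3)*(-5))²) + 90*(-15) = (-4 - (-4*7 + 3)*(-5) - ((-4*7 + 3)*(-5))²) - 1350 = (-4 - (-28 + 3)*(-5) - ((-28 + 3)*(-5))²) - 1350 = (-4 - (-25)*(-5) - (-25*(-5))²) - 1350 = (-4 - 1*125 - 1*125²) - 1350 = (-4 - 125 - 1*15625) - 1350 = (-4 - 125 - 15625) - 1350 = -15754 - 1350 = -17104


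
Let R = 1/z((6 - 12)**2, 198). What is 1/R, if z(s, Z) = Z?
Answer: 198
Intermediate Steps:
R = 1/198 ≈ 0.0050505
1/R = 1/(1/198) = 198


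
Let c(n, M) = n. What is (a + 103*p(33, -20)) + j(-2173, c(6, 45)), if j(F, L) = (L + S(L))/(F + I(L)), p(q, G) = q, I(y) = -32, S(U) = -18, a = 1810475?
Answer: 1333197394/735 ≈ 1.8139e+6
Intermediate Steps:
j(F, L) = (-18 + L)/(-32 + F) (j(F, L) = (L - 18)/(F - 32) = (-18 + L)/(-32 + F))
(a + 103*p(33, -20)) + j(-2173, c(6, 45)) = (1810475 + 103*33) + (-18 + 6)/(-32 - 2173) = (1810475 + 3399) - 12/(-2205) = 1813874 - 1/2205*(-12) = 1813874 + 4/735 = 1333197394/735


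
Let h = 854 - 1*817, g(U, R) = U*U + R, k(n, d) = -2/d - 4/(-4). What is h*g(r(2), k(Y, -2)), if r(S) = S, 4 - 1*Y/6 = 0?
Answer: 222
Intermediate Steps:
Y = 24 (Y = 24 - 6*0 = 24 + 0 = 24)
k(n, d) = 1 - 2/d (k(n, d) = -2/d - 4*(-¼) = -2/d + 1 = 1 - 2/d)
g(U, R) = R + U² (g(U, R) = U² + R = R + U²)
h = 37 (h = 854 - 817 = 37)
h*g(r(2), k(Y, -2)) = 37*((-2 - 2)/(-2) + 2²) = 37*(-½*(-4) + 4) = 37*(2 + 4) = 37*6 = 222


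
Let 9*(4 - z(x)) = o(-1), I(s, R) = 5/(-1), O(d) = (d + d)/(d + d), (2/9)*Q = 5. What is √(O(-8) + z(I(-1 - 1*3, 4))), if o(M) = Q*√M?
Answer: √(20 - 10*I)/2 ≈ 2.3011 - 0.54322*I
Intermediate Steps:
Q = 45/2 (Q = (9/2)*5 = 45/2 ≈ 22.500)
O(d) = 1 (O(d) = (2*d)/((2*d)) = (2*d)*(1/(2*d)) = 1)
I(s, R) = -5 (I(s, R) = 5*(-1) = -5)
o(M) = 45*√M/2
z(x) = 4 - 5*I/2 (z(x) = 4 - 5*√(-1)/2 = 4 - 5*I/2)
√(O(-8) + z(I(-1 - 1*3, 4))) = √(1 + (4 - 5*I/2)) = √(5 - 5*I/2)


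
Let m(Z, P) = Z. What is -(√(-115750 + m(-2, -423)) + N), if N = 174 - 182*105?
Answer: 18936 - 2*I*√28938 ≈ 18936.0 - 340.22*I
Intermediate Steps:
N = -18936 (N = 174 - 19110 = -18936)
-(√(-115750 + m(-2, -423)) + N) = -(√(-115750 - 2) - 18936) = -(√(-115752) - 18936) = -(2*I*√28938 - 18936) = -(-18936 + 2*I*√28938) = 18936 - 2*I*√28938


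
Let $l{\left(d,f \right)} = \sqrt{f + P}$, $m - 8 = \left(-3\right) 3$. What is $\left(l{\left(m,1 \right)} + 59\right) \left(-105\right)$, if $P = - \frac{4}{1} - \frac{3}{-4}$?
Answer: $-6195 - \frac{315 i}{2} \approx -6195.0 - 157.5 i$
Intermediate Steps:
$P = - \frac{13}{4}$ ($P = \left(-4\right) 1 - - \frac{3}{4} = -4 + \frac{3}{4} = - \frac{13}{4} \approx -3.25$)
$m = -1$ ($m = 8 - 9 = -1$)
$l{\left(d,f \right)} = \sqrt{- \frac{13}{4} + f}$ ($l{\left(d,f \right)} = \sqrt{f - \frac{13}{4}} = \sqrt{- \frac{13}{4} + f}$)
$\left(l{\left(m,1 \right)} + 59\right) \left(-105\right) = \left(\frac{\sqrt{-13 + 4 \cdot 1}}{2} + 59\right) \left(-105\right) = \left(\frac{\sqrt{-13 + 4}}{2} + 59\right) \left(-105\right) = \left(\frac{\sqrt{-9}}{2} + 59\right) \left(-105\right) = \left(\frac{3 i}{2} + 59\right) \left(-105\right) = \left(59 + \frac{3 i}{2}\right) \left(-105\right) = -6195 - \frac{315 i}{2}$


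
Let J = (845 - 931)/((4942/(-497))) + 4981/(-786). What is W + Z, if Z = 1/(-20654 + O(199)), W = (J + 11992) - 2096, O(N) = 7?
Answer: 56704213011793/5728675326 ≈ 9898.3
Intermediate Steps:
J = 641365/277458 (J = -86/(4942*(-1/497)) + 4981*(-1/786) = -86/(-706/71) - 4981/786 = -86*(-71/706) - 4981/786 = 3053/353 - 4981/786 = 641365/277458 ≈ 2.3116)
W = 2746365733/277458 (W = (641365/277458 + 11992) - 2096 = 3327917701/277458 - 2096 = 2746365733/277458 ≈ 9898.3)
Z = -1/20647 (Z = 1/(-20654 + 7) = 1/(-20647) = -1/20647 ≈ -4.8433e-5)
W + Z = 2746365733/277458 - 1/20647 = 56704213011793/5728675326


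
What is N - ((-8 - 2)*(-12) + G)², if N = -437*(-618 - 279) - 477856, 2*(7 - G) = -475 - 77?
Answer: -248276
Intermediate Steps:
G = 283 (G = 7 - (-475 - 77)/2 = 7 - ½*(-552) = 7 + 276 = 283)
N = -85867 (N = -437*(-897) - 477856 = 391989 - 477856 = -85867)
N - ((-8 - 2)*(-12) + G)² = -85867 - ((-8 - 2)*(-12) + 283)² = -85867 - (-10*(-12) + 283)² = -85867 - (120 + 283)² = -85867 - 1*403² = -85867 - 1*162409 = -85867 - 162409 = -248276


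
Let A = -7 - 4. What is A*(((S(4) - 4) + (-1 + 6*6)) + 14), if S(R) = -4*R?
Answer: -319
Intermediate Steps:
A = -11
A*(((S(4) - 4) + (-1 + 6*6)) + 14) = -11*(((-4*4 - 4) + (-1 + 6*6)) + 14) = -11*(((-16 - 4) + (-1 + 36)) + 14) = -11*((-20 + 35) + 14) = -11*(15 + 14) = -11*29 = -319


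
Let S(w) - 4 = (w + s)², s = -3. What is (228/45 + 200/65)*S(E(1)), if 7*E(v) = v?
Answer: 946448/9555 ≈ 99.053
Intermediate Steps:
E(v) = v/7
S(w) = 4 + (-3 + w)² (S(w) = 4 + (w - 3)² = 4 + (-3 + w)²)
(228/45 + 200/65)*S(E(1)) = (228/45 + 200/65)*(4 + (-3 + (⅐)*1)²) = (228*(1/45) + 200*(1/65))*(4 + (-3 + ⅐)²) = (76/15 + 40/13)*(4 + (-20/7)²) = 1588*(4 + 400/49)/195 = (1588/195)*(596/49) = 946448/9555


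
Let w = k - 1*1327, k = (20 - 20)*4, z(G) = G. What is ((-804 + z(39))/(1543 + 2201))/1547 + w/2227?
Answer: -50246047/84305312 ≈ -0.59600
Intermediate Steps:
k = 0 (k = 0*4 = 0)
w = -1327 (w = 0 - 1*1327 = 0 - 1327 = -1327)
((-804 + z(39))/(1543 + 2201))/1547 + w/2227 = ((-804 + 39)/(1543 + 2201))/1547 - 1327/2227 = -765/3744*(1/1547) - 1327*1/2227 = -765*1/3744*(1/1547) - 1327/2227 = -85/416*1/1547 - 1327/2227 = -5/37856 - 1327/2227 = -50246047/84305312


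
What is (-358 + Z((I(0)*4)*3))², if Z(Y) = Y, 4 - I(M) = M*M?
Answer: 96100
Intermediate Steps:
I(M) = 4 - M² (I(M) = 4 - M*M = 4 - M²)
(-358 + Z((I(0)*4)*3))² = (-358 + ((4 - 1*0²)*4)*3)² = (-358 + ((4 - 1*0)*4)*3)² = (-358 + ((4 + 0)*4)*3)² = (-358 + (4*4)*3)² = (-358 + 16*3)² = (-358 + 48)² = (-310)² = 96100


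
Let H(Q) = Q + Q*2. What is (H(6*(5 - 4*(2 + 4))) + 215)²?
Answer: 16129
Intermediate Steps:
H(Q) = 3*Q (H(Q) = Q + 2*Q = 3*Q)
(H(6*(5 - 4*(2 + 4))) + 215)² = (3*(6*(5 - 4*(2 + 4))) + 215)² = (3*(6*(5 - 4*6)) + 215)² = (3*(6*(5 - 24)) + 215)² = (3*(6*(-19)) + 215)² = (3*(-114) + 215)² = (-342 + 215)² = (-127)² = 16129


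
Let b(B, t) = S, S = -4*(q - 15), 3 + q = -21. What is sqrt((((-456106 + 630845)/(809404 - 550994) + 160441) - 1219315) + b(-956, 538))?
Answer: I*sqrt(70696620148270810)/258410 ≈ 1028.9*I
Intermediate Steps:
q = -24 (q = -3 - 21 = -24)
S = 156 (S = -4*(-24 - 15) = -4*(-39) = 156)
b(B, t) = 156
sqrt((((-456106 + 630845)/(809404 - 550994) + 160441) - 1219315) + b(-956, 538)) = sqrt((((-456106 + 630845)/(809404 - 550994) + 160441) - 1219315) + 156) = sqrt(((174739/258410 + 160441) - 1219315) + 156) = sqrt((41459733549/258410 - 1219315) + 156) = sqrt(-273623455601/258410 + 156) = sqrt(-273583143641/258410) = I*sqrt(70696620148270810)/258410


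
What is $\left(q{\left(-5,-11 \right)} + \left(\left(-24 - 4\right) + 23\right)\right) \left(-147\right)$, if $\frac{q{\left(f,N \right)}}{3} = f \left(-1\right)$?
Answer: $-1470$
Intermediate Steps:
$q{\left(f,N \right)} = - 3 f$ ($q{\left(f,N \right)} = 3 f \left(-1\right) = 3 \left(- f\right) = - 3 f$)
$\left(q{\left(-5,-11 \right)} + \left(\left(-24 - 4\right) + 23\right)\right) \left(-147\right) = \left(\left(-3\right) \left(-5\right) + \left(\left(-24 - 4\right) + 23\right)\right) \left(-147\right) = \left(15 + \left(-28 + 23\right)\right) \left(-147\right) = \left(15 - 5\right) \left(-147\right) = 10 \left(-147\right) = -1470$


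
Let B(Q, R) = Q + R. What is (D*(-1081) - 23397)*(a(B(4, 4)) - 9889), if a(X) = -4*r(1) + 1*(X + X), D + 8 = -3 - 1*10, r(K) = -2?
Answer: 6866040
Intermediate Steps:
D = -21 (D = -8 + (-3 - 1*10) = -8 + (-3 - 10) = -8 - 13 = -21)
a(X) = 8 + 2*X (a(X) = -4*(-2) + 1*(X + X) = 8 + 1*(2*X) = 8 + 2*X)
(D*(-1081) - 23397)*(a(B(4, 4)) - 9889) = (-21*(-1081) - 23397)*((8 + 2*(4 + 4)) - 9889) = (22701 - 23397)*((8 + 2*8) - 9889) = -696*((8 + 16) - 9889) = -696*(24 - 9889) = -696*(-9865) = 6866040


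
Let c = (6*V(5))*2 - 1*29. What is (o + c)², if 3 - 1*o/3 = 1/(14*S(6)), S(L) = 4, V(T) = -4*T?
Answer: 212080969/3136 ≈ 67628.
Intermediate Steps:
o = 501/56 (o = 9 - 3/(14*4) = 9 - 3/56 = 501/56 ≈ 8.9464)
c = -269 (c = (6*(-4*5))*2 - 1*29 = (6*(-20))*2 - 29 = -120*2 - 29 = -240 - 29 = -269)
(o + c)² = (501/56 - 269)² = (-14563/56)² = 212080969/3136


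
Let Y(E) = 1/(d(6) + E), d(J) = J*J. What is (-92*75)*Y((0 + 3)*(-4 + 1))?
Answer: -2300/9 ≈ -255.56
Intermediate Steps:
d(J) = J²
Y(E) = 1/(36 + E) (Y(E) = 1/(6² + E) = 1/(36 + E))
(-92*75)*Y((0 + 3)*(-4 + 1)) = (-92*75)/(36 + (0 + 3)*(-4 + 1)) = -6900/(36 + 3*(-3)) = -6900/(36 - 9) = -6900/27 = -6900*1/27 = -2300/9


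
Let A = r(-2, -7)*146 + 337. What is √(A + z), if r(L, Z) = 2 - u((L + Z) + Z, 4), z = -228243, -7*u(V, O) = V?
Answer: I*√11169438/7 ≈ 477.44*I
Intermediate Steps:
u(V, O) = -V/7
r(L, Z) = 2 + L/7 + 2*Z/7 (r(L, Z) = 2 - (-1)*((L + Z) + Z)/7 = 2 - (-1)*(L + 2*Z)/7 = 2 - (-2*Z/7 - L/7) = 2 + (L/7 + 2*Z/7) = 2 + L/7 + 2*Z/7)
A = 2067/7 (A = (2 + (⅐)*(-2) + (2/7)*(-7))*146 + 337 = (2 - 2/7 - 2)*146 + 337 = -2/7*146 + 337 = -292/7 + 337 = 2067/7 ≈ 295.29)
√(A + z) = √(2067/7 - 228243) = √(-1595634/7) = I*√11169438/7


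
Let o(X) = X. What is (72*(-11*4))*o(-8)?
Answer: 25344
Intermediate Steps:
(72*(-11*4))*o(-8) = (72*(-11*4))*(-8) = (72*(-44))*(-8) = -3168*(-8) = 25344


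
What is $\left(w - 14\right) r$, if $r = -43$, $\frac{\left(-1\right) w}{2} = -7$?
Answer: $0$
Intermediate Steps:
$w = 14$ ($w = \left(-2\right) \left(-7\right) = 14$)
$\left(w - 14\right) r = \left(14 - 14\right) \left(-43\right) = 0 \left(-43\right) = 0$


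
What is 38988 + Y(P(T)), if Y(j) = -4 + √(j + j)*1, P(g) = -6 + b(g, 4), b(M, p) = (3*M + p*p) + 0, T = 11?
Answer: 38984 + √86 ≈ 38993.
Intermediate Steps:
b(M, p) = p² + 3*M (b(M, p) = (3*M + p²) + 0 = (p² + 3*M) + 0 = p² + 3*M)
P(g) = 10 + 3*g (P(g) = -6 + (4² + 3*g) = -6 + (16 + 3*g) = 10 + 3*g)
Y(j) = -4 + √2*√j (Y(j) = -4 + √(2*j)*1 = -4 + (√2*√j)*1 = -4 + √2*√j)
38988 + Y(P(T)) = 38988 + (-4 + √2*√(10 + 3*11)) = 38988 + (-4 + √2*√(10 + 33)) = 38988 + (-4 + √2*√43) = 38988 + (-4 + √86) = 38984 + √86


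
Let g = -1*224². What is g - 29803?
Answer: -79979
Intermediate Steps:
g = -50176 (g = -1*50176 = -50176)
g - 29803 = -50176 - 29803 = -79979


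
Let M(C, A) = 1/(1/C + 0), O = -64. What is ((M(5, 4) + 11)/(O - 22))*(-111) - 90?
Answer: -2982/43 ≈ -69.349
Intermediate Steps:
M(C, A) = C (M(C, A) = 1/(1/C) = C)
((M(5, 4) + 11)/(O - 22))*(-111) - 90 = ((5 + 11)/(-64 - 22))*(-111) - 90 = (16/(-86))*(-111) - 90 = (16*(-1/86))*(-111) - 90 = -8/43*(-111) - 90 = 888/43 - 90 = -2982/43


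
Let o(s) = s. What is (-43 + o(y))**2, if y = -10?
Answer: 2809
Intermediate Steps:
(-43 + o(y))**2 = (-43 - 10)**2 = (-53)**2 = 2809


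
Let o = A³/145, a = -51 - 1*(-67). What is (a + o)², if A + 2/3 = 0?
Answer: 3922767424/15327225 ≈ 255.93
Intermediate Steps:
A = -⅔ (A = -⅔ + 0 = -⅔ ≈ -0.66667)
a = 16 (a = -51 + 67 = 16)
o = -8/3915 (o = (-⅔)³/145 = -8/27*1/145 = -8/3915 ≈ -0.0020434)
(a + o)² = (16 - 8/3915)² = (62632/3915)² = 3922767424/15327225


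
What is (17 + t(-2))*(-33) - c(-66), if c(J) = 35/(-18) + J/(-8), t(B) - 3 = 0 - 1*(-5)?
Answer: -29927/36 ≈ -831.31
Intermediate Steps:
t(B) = 8 (t(B) = 3 + (0 - 1*(-5)) = 3 + (0 + 5) = 3 + 5 = 8)
c(J) = -35/18 - J/8 (c(J) = 35*(-1/18) + J*(-⅛) = -35/18 - J/8)
(17 + t(-2))*(-33) - c(-66) = (17 + 8)*(-33) - (-35/18 - ⅛*(-66)) = 25*(-33) - (-35/18 + 33/4) = -825 - 1*227/36 = -825 - 227/36 = -29927/36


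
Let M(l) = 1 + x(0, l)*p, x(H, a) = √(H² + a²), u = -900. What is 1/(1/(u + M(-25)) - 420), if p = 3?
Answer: -824/346081 ≈ -0.0023809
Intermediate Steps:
M(l) = 1 + 3*√(l²) (M(l) = 1 + √(0² + l²)*3 = 1 + √(0 + l²)*3 = 1 + √(l²)*3 = 1 + 3*√(l²))
1/(1/(u + M(-25)) - 420) = 1/(1/(-900 + (1 + 3*√((-25)²))) - 420) = 1/(1/(-900 + (1 + 3*√625)) - 420) = 1/(1/(-900 + (1 + 3*25)) - 420) = 1/(1/(-900 + (1 + 75)) - 420) = 1/(1/(-900 + 76) - 420) = 1/(1/(-824) - 420) = 1/(-1/824 - 420) = 1/(-346081/824) = -824/346081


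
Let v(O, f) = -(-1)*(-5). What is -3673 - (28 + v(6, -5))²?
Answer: -4202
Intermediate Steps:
v(O, f) = -5 (v(O, f) = -1*5 = -5)
-3673 - (28 + v(6, -5))² = -3673 - (28 - 5)² = -3673 - 1*23² = -3673 - 1*529 = -3673 - 529 = -4202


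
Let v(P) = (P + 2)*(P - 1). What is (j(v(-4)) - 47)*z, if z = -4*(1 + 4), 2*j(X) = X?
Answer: 840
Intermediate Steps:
v(P) = (-1 + P)*(2 + P) (v(P) = (2 + P)*(-1 + P) = (-1 + P)*(2 + P))
j(X) = X/2
z = -20 (z = -4*5 = -20)
(j(v(-4)) - 47)*z = ((-2 - 4 + (-4)²)/2 - 47)*(-20) = ((-2 - 4 + 16)/2 - 47)*(-20) = ((½)*10 - 47)*(-20) = (5 - 47)*(-20) = -42*(-20) = 840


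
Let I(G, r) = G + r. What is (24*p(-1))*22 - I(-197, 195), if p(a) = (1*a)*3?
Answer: -1582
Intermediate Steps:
p(a) = 3*a (p(a) = a*3 = 3*a)
(24*p(-1))*22 - I(-197, 195) = (24*(3*(-1)))*22 - (-197 + 195) = (24*(-3))*22 - 1*(-2) = -72*22 + 2 = -1584 + 2 = -1582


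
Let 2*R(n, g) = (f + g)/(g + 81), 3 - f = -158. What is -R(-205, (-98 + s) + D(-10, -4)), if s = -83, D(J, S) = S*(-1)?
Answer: -1/12 ≈ -0.083333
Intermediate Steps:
D(J, S) = -S
f = 161 (f = 3 - 1*(-158) = 3 + 158 = 161)
R(n, g) = (161 + g)/(2*(81 + g)) (R(n, g) = ((161 + g)/(g + 81))/2 = ((161 + g)/(81 + g))/2 = (161 + g)/(2*(81 + g)))
-R(-205, (-98 + s) + D(-10, -4)) = -(161 + ((-98 - 83) - 1*(-4)))/(2*(81 + ((-98 - 83) - 1*(-4)))) = -(161 + (-181 + 4))/(2*(81 + (-181 + 4))) = -(161 - 177)/(2*(81 - 177)) = -(-16)/(2*(-96)) = -(-1)*(-16)/(2*96) = -1*1/12 = -1/12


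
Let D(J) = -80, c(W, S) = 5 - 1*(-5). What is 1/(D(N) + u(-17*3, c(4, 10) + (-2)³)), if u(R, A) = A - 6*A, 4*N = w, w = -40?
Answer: -1/90 ≈ -0.011111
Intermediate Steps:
c(W, S) = 10 (c(W, S) = 5 + 5 = 10)
N = -10 (N = (¼)*(-40) = -10)
u(R, A) = -5*A
1/(D(N) + u(-17*3, c(4, 10) + (-2)³)) = 1/(-80 - 5*(10 + (-2)³)) = 1/(-80 - 5*(10 - 8)) = 1/(-80 - 5*2) = 1/(-80 - 10) = 1/(-90) = -1/90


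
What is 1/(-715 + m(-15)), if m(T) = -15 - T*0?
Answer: -1/730 ≈ -0.0013699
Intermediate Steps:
m(T) = -15 (m(T) = -15 - 1*0 = -15 + 0 = -15)
1/(-715 + m(-15)) = 1/(-715 - 15) = 1/(-730) = -1/730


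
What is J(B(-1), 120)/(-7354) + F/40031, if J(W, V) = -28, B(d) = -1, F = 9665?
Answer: 36098639/147193987 ≈ 0.24525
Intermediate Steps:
J(B(-1), 120)/(-7354) + F/40031 = -28/(-7354) + 9665/40031 = -28*(-1/7354) + 9665*(1/40031) = 14/3677 + 9665/40031 = 36098639/147193987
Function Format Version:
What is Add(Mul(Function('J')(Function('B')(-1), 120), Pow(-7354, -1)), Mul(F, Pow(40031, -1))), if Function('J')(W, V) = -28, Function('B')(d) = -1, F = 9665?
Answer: Rational(36098639, 147193987) ≈ 0.24525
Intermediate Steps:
Add(Mul(Function('J')(Function('B')(-1), 120), Pow(-7354, -1)), Mul(F, Pow(40031, -1))) = Add(Mul(-28, Pow(-7354, -1)), Mul(9665, Pow(40031, -1))) = Add(Mul(-28, Rational(-1, 7354)), Mul(9665, Rational(1, 40031))) = Add(Rational(14, 3677), Rational(9665, 40031)) = Rational(36098639, 147193987)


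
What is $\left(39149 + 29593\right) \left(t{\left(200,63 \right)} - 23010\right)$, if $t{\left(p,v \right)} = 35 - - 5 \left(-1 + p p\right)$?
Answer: $12168708840$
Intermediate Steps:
$t{\left(p,v \right)} = 30 + 5 p^{2}$ ($t{\left(p,v \right)} = 35 - - 5 \left(-1 + p^{2}\right) = 35 - \left(5 - 5 p^{2}\right) = 35 + \left(-5 + 5 p^{2}\right) = 30 + 5 p^{2}$)
$\left(39149 + 29593\right) \left(t{\left(200,63 \right)} - 23010\right) = \left(39149 + 29593\right) \left(\left(30 + 5 \cdot 200^{2}\right) - 23010\right) = 68742 \left(\left(30 + 5 \cdot 40000\right) - 23010\right) = 68742 \left(\left(30 + 200000\right) - 23010\right) = 68742 \left(200030 - 23010\right) = 68742 \cdot 177020 = 12168708840$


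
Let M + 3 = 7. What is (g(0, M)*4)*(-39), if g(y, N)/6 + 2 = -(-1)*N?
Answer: -1872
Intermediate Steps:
M = 4 (M = -3 + 7 = 4)
g(y, N) = -12 + 6*N (g(y, N) = -12 + 6*(-(-1)*N) = -12 + 6*N)
(g(0, M)*4)*(-39) = ((-12 + 6*4)*4)*(-39) = ((-12 + 24)*4)*(-39) = (12*4)*(-39) = 48*(-39) = -1872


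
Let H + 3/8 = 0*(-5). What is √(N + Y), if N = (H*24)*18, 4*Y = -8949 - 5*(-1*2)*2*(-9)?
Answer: I*√9777/2 ≈ 49.439*I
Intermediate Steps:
Y = -9129/4 (Y = (-8949 - 5*(-1*2)*2*(-9))/4 = (-8949 - (-10)*2*(-9))/4 = (-8949 - 5*(-4)*(-9))/4 = (-8949 + 20*(-9))/4 = (-8949 - 180)/4 = (¼)*(-9129) = -9129/4 ≈ -2282.3)
H = -3/8 (H = -3/8 + 0*(-5) = -3/8 + 0 = -3/8 ≈ -0.37500)
N = -162 (N = -3/8*24*18 = -9*18 = -162)
√(N + Y) = √(-162 - 9129/4) = √(-9777/4) = I*√9777/2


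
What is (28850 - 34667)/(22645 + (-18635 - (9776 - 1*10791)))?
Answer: -1939/1675 ≈ -1.1576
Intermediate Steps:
(28850 - 34667)/(22645 + (-18635 - (9776 - 1*10791))) = -5817/(22645 + (-18635 - (9776 - 10791))) = -5817/(22645 + (-18635 - 1*(-1015))) = -5817/(22645 + (-18635 + 1015)) = -5817/(22645 - 17620) = -5817/5025 = -5817*1/5025 = -1939/1675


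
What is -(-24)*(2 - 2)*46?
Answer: 0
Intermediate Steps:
-(-24)*(2 - 2)*46 = -(-24)*0*46 = -12*0*46 = 0*46 = 0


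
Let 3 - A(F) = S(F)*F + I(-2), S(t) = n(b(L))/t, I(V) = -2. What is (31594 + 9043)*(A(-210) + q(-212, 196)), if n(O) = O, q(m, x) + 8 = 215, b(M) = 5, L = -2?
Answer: 8411859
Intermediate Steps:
q(m, x) = 207 (q(m, x) = -8 + 215 = 207)
S(t) = 5/t
A(F) = 0 (A(F) = 3 - ((5/F)*F - 2) = 3 - (5 - 2) = 3 - 1*3 = 3 - 3 = 0)
(31594 + 9043)*(A(-210) + q(-212, 196)) = (31594 + 9043)*(0 + 207) = 40637*207 = 8411859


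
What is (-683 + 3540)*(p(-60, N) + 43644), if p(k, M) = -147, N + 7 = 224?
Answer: 124270929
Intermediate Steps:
N = 217 (N = -7 + 224 = 217)
(-683 + 3540)*(p(-60, N) + 43644) = (-683 + 3540)*(-147 + 43644) = 2857*43497 = 124270929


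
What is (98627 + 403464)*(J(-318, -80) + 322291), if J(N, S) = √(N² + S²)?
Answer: 161819410481 + 1004182*√26881 ≈ 1.6198e+11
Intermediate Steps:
(98627 + 403464)*(J(-318, -80) + 322291) = (98627 + 403464)*(√((-318)² + (-80)²) + 322291) = 502091*(√(101124 + 6400) + 322291) = 502091*(√107524 + 322291) = 502091*(2*√26881 + 322291) = 502091*(322291 + 2*√26881) = 161819410481 + 1004182*√26881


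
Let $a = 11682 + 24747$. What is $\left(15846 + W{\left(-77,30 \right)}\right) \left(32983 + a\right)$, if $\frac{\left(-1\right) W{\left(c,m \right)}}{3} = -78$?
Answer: $1116144960$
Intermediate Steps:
$a = 36429$
$W{\left(c,m \right)} = 234$ ($W{\left(c,m \right)} = \left(-3\right) \left(-78\right) = 234$)
$\left(15846 + W{\left(-77,30 \right)}\right) \left(32983 + a\right) = \left(15846 + 234\right) \left(32983 + 36429\right) = 16080 \cdot 69412 = 1116144960$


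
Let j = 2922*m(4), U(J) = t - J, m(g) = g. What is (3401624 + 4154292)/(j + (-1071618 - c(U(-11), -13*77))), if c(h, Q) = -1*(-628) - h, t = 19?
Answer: -1888979/265132 ≈ -7.1247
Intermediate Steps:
U(J) = 19 - J
c(h, Q) = 628 - h
j = 11688 (j = 2922*4 = 11688)
(3401624 + 4154292)/(j + (-1071618 - c(U(-11), -13*77))) = (3401624 + 4154292)/(11688 + (-1071618 - (628 - (19 - 1*(-11))))) = 7555916/(11688 + (-1071618 - (628 - (19 + 11)))) = 7555916/(11688 + (-1071618 - (628 - 1*30))) = 7555916/(11688 + (-1071618 - (628 - 30))) = 7555916/(11688 + (-1071618 - 1*598)) = 7555916/(11688 + (-1071618 - 598)) = 7555916/(11688 - 1072216) = 7555916/(-1060528) = 7555916*(-1/1060528) = -1888979/265132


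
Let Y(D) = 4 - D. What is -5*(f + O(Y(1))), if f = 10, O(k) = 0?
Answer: -50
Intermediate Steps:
-5*(f + O(Y(1))) = -5*(10 + 0) = -5*10 = -50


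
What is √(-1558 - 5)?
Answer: I*√1563 ≈ 39.535*I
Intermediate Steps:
√(-1558 - 5) = √(-1563) = I*√1563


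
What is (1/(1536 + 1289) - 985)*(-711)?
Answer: 1978445664/2825 ≈ 7.0034e+5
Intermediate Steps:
(1/(1536 + 1289) - 985)*(-711) = (1/2825 - 985)*(-711) = -2782624/2825*(-711) = 1978445664/2825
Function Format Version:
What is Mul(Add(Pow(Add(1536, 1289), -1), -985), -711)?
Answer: Rational(1978445664, 2825) ≈ 7.0034e+5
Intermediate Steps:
Mul(Add(Pow(Add(1536, 1289), -1), -985), -711) = Mul(Add(Pow(2825, -1), -985), -711) = Mul(Add(Rational(1, 2825), -985), -711) = Mul(Rational(-2782624, 2825), -711) = Rational(1978445664, 2825)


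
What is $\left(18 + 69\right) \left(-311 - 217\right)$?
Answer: $-45936$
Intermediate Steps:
$\left(18 + 69\right) \left(-311 - 217\right) = 87 \left(-311 - 217\right) = 87 \left(-528\right) = -45936$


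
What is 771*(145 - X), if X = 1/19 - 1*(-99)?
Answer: 673083/19 ≈ 35425.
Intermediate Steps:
X = 1882/19 (X = 1/19 + 99 = 1882/19 ≈ 99.053)
771*(145 - X) = 771*(145 - 1*1882/19) = 771*(145 - 1882/19) = 771*(873/19) = 673083/19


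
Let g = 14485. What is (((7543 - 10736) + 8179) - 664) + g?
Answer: 18807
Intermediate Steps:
(((7543 - 10736) + 8179) - 664) + g = (((7543 - 10736) + 8179) - 664) + 14485 = ((-3193 + 8179) - 664) + 14485 = (4986 - 664) + 14485 = 4322 + 14485 = 18807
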